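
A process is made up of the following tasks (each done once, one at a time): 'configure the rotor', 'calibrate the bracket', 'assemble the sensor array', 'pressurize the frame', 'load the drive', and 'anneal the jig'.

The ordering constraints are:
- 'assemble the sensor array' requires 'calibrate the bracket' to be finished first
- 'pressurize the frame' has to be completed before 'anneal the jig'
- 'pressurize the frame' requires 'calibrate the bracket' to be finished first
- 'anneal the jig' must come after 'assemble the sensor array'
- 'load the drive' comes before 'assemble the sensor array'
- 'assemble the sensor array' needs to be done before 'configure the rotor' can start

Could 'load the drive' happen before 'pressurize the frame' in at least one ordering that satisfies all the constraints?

Yes

Nothing in the constraints forces 'pressurize the frame' before 'load the drive' — there is no chain from 'pressurize the frame' to 'load the drive'.
That means at least one valid schedule has 'load the drive' before 'pressurize the frame'.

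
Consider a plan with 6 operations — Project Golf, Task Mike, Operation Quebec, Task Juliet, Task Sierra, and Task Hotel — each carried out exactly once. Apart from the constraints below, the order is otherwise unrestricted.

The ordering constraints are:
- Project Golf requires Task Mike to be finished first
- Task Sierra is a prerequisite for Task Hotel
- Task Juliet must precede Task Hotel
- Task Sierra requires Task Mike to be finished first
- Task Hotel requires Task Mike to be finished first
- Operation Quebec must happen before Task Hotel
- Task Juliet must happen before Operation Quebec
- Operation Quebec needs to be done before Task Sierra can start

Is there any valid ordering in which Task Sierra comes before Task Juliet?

No

Following Task Juliet → Operation Quebec → Task Sierra, Task Juliet must precede Task Sierra in every valid ordering.
So no valid ordering can have Task Sierra before Task Juliet.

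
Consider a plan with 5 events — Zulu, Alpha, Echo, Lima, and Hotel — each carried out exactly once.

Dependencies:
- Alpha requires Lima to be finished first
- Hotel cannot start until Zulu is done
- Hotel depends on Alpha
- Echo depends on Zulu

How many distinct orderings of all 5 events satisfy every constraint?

9

2 events have no prerequisites (Zulu, Lima), so any of them could come first.
Systematically extending each partial ordering one event at a time and counting, there are 9 complete orderings.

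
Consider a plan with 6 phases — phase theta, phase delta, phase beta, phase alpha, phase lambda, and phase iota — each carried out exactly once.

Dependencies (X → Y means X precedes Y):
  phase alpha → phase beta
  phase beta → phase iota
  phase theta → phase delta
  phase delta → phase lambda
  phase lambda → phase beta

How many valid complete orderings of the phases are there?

The phases with no prerequisites are phase theta, phase alpha; any of them can be placed first.
Enumerating by repeatedly choosing an available phase (one whose prerequisites are all placed) gives 4 distinct complete orderings.

4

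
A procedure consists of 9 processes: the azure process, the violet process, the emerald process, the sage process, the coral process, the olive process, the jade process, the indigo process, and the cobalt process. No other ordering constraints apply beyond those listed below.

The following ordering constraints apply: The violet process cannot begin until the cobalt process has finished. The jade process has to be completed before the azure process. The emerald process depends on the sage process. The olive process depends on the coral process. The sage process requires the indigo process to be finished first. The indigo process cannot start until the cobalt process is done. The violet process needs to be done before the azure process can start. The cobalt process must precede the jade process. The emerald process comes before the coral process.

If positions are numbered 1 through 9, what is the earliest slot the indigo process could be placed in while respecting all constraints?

2

The only process forced before the indigo process (directly or transitively) is the cobalt process.
So at minimum 1 process comes before the indigo process, putting the indigo process no earlier than position 2. That position is achievable by scheduling exactly that predecessor first.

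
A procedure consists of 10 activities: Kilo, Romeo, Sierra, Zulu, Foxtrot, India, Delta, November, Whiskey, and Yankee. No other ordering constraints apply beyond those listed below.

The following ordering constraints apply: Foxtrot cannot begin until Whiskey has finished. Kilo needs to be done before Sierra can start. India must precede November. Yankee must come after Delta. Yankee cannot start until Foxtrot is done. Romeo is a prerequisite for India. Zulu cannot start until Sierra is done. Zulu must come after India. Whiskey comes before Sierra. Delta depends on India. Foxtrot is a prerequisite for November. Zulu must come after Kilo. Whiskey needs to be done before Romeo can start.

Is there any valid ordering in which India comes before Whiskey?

No

The constraints give a chain Whiskey → Romeo → India, which forces Whiskey before India.
So no valid ordering can have India before Whiskey.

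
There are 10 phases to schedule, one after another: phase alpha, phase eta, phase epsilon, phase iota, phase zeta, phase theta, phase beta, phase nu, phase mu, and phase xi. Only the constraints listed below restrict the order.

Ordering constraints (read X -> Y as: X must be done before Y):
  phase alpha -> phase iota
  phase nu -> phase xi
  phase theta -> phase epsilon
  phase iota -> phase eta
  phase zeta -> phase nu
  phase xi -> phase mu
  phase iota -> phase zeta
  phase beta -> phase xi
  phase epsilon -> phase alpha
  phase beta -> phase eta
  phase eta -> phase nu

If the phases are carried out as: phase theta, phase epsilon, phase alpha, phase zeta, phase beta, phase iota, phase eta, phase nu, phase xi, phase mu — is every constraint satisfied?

No

In the proposed order, phase zeta appears before phase iota.
That contradicts the constraint that phase iota must precede phase zeta.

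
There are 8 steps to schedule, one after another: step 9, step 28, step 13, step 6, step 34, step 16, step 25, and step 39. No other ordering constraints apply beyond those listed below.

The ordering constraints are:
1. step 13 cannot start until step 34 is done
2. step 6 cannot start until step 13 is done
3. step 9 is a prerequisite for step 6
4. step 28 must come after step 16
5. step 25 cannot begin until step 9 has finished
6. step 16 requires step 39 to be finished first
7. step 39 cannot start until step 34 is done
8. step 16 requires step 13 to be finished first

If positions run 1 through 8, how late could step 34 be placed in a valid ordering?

Every step that must follow step 34 has to come after it. Tracing all chains starting from step 34, those steps are: step 28, step 13, step 6, step 16, step 39 — 5 in total.
So at least 5 steps follow step 34, putting step 34 no later than position 3. That position is achievable by scheduling everything else first.

3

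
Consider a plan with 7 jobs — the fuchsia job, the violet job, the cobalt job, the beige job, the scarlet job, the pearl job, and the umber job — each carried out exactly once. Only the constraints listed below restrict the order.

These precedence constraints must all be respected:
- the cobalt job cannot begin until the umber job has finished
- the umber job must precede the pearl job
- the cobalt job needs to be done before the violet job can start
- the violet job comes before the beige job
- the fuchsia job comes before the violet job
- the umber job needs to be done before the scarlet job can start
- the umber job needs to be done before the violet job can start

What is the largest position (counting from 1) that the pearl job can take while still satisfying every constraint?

No constraint forces any job after the pearl job, so it can be placed last, in position 7.

7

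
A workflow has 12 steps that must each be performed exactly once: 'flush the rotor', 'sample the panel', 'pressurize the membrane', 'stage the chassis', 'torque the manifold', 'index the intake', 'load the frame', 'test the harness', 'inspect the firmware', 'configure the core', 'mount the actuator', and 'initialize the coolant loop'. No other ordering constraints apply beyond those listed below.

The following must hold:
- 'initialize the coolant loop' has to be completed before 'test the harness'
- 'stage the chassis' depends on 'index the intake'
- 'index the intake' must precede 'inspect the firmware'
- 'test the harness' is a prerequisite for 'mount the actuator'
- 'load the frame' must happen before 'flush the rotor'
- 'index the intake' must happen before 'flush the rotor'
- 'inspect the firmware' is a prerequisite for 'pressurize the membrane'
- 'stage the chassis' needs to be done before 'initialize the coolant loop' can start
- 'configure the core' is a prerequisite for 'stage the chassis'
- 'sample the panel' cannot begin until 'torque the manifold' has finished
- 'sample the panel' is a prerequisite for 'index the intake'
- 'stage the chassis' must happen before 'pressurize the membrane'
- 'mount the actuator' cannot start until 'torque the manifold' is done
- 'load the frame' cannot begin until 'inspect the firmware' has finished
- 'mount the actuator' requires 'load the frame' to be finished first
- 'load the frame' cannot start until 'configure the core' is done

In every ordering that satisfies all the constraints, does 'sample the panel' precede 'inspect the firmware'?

Yes

Tracing the constraints gives a chain: 'sample the panel' → 'index the intake' → 'inspect the firmware'.
Hence 'sample the panel' necessarily comes before 'inspect the firmware'.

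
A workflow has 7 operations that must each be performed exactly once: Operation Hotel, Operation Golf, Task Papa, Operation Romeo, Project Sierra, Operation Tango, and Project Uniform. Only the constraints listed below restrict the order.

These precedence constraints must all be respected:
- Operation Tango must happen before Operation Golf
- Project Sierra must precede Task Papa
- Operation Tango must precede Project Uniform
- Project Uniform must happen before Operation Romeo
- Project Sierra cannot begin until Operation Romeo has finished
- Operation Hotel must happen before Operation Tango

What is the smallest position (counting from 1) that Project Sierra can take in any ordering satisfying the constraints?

5

The operations that are forced before Project Sierra, directly or transitively, are Operation Hotel, Operation Romeo, Operation Tango, Project Uniform. That's 4 operations.
With 4 mandatory predecessors, the earliest Project Sierra can sit is position 4+1 = 5, and placing just those 4 first achieves it.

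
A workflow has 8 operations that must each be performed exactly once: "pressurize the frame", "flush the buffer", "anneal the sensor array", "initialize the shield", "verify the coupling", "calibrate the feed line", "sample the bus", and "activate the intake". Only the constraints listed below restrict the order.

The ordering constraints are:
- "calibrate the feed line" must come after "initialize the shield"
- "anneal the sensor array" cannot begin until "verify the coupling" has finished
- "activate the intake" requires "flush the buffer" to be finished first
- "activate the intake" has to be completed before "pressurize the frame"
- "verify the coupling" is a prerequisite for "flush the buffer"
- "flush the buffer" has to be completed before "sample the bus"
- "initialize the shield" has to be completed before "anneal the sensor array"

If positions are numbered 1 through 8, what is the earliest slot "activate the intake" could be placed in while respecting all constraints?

Working backwards through the constraints from "activate the intake", its full set of required predecessors is "flush the buffer", "verify the coupling" — 2 of them.
With 2 mandatory predecessors, the earliest "activate the intake" can sit is position 2+1 = 3, and placing just those 2 first achieves it.

3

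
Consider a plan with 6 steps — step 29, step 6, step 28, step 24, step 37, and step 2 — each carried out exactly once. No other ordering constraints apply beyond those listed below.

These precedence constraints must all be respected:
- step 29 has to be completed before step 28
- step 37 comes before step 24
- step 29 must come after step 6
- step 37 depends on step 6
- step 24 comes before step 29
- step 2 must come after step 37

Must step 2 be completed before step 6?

No

In fact the dependencies run the other way: step 6 → step 37 → step 2.
So step 2 does not have to come before step 6 — it cannot.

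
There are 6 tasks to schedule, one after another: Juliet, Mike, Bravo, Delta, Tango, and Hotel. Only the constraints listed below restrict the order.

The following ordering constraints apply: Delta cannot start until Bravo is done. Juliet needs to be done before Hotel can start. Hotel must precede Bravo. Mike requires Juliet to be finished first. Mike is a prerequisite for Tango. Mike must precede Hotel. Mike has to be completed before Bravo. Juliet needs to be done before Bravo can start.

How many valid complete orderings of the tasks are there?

4

Only Juliet has no prerequisites, so it must go first.
Counting all ways to extend the partial order to a total order gives 4.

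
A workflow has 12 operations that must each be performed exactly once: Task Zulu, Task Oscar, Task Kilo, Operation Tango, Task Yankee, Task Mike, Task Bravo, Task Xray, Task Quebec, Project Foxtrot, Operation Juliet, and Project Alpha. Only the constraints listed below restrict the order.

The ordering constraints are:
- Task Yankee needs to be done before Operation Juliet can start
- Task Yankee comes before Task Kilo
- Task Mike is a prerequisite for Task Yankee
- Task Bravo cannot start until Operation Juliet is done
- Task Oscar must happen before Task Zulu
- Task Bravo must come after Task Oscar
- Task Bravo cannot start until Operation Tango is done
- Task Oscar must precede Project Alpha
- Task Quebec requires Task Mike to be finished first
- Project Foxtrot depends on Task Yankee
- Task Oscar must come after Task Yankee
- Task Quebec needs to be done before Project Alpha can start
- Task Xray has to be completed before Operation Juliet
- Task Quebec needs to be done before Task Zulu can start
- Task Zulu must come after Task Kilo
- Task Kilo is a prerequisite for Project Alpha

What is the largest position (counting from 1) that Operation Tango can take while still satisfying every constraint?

11

Following the constraints forward from Operation Tango, its only required successor is Task Bravo.
So at least 1 operation follows Operation Tango, putting Operation Tango no later than position 11. That position is achievable by scheduling everything else first.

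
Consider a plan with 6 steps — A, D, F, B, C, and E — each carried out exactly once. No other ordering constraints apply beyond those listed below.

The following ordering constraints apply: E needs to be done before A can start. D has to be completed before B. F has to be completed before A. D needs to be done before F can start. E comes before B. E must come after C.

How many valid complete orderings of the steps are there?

The steps with no prerequisites are D, C; any of them can be placed first.
Enumerating by repeatedly choosing an available step (one whose prerequisites are all placed) gives 15 distinct complete orderings.

15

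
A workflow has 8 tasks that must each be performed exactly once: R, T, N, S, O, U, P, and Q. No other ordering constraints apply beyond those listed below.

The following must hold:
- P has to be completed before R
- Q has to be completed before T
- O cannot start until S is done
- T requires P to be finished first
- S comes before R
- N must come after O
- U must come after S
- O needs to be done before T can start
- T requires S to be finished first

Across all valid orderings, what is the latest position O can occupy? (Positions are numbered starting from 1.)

6

The tasks that are forced after O, directly or by a chain of constraints, are T, N. That's 2 tasks.
So at least 2 tasks follow O, putting O no later than position 6. That position is achievable by scheduling everything else first.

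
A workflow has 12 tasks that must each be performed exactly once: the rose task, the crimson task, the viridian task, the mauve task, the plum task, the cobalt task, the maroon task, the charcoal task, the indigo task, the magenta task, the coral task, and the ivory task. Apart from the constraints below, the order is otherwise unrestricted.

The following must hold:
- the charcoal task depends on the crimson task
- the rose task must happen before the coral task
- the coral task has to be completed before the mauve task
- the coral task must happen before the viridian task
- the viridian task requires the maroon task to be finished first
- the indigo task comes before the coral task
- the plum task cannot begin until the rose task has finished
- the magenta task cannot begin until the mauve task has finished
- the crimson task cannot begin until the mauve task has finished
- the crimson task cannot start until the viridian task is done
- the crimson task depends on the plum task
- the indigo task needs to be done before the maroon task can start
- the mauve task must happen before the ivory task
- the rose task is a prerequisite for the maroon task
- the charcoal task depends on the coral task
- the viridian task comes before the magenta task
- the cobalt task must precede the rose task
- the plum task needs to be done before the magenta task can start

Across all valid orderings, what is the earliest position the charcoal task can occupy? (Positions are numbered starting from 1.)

Every task that must precede the charcoal task has to come before it. Tracing all chains that end at the charcoal task, those tasks are: the rose task, the crimson task, the viridian task, the mauve task, the plum task, the cobalt task, the maroon task, the indigo task, the coral task — 9 in total.
So at minimum 9 tasks come before the charcoal task, putting the charcoal task no earlier than position 10. That position is achievable by scheduling exactly those predecessors first.

10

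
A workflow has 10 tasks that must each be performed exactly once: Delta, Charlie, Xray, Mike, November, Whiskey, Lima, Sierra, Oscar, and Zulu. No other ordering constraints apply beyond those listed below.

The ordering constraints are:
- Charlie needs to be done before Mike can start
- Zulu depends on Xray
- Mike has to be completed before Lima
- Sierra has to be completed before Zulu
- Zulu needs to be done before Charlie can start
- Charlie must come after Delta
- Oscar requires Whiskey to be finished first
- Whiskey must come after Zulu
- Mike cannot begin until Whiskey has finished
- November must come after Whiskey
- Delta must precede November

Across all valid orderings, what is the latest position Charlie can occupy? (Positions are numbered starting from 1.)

Every task that must follow Charlie has to come after it. Tracing all chains starting from Charlie, those tasks are: Mike, Lima — 2 in total.
With 2 mandatory successors out of 10 tasks total, the latest slot for Charlie is 10−2 = 8, and it's reachable by doing all non-successors before Charlie.

8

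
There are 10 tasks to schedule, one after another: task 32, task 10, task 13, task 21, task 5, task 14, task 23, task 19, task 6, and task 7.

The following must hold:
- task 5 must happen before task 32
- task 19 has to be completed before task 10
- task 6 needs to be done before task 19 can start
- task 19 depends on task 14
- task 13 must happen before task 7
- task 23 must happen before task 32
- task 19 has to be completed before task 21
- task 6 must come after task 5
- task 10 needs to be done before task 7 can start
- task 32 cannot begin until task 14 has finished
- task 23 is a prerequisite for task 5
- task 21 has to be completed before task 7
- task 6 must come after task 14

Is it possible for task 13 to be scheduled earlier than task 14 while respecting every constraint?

Yes

No chain of constraints runs from task 14 to task 13, so task 14 is not required to come first.
That means at least one valid schedule has task 13 before task 14.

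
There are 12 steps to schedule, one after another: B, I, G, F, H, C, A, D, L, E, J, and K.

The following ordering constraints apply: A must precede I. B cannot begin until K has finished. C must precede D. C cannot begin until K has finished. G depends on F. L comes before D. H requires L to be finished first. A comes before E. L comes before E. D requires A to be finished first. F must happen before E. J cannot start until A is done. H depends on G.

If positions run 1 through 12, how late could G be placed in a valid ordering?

The only step forced after G (directly or by a chain) is H.
So at least 1 step follows G, putting G no later than position 11. That position is achievable by scheduling everything else first.

11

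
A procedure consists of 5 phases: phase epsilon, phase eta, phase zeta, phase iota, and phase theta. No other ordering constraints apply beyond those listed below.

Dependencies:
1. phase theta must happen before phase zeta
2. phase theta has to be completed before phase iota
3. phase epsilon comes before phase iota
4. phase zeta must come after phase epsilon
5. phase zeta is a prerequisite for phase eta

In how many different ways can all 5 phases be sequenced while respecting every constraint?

6

2 phases have no prerequisites (phase epsilon, phase theta), so any of them could come first.
Counting all ways to extend the partial order to a total order gives 6.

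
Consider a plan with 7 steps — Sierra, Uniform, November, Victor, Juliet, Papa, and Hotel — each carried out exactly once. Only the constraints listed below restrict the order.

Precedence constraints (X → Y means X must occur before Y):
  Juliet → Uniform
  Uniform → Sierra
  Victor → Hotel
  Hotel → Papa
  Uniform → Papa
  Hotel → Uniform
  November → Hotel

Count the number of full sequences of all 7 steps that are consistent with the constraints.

The steps with no prerequisites are November, Victor, Juliet; any of them can be placed first.
Enumerating by repeatedly choosing an available step (one whose prerequisites are all placed) gives 16 distinct complete orderings.

16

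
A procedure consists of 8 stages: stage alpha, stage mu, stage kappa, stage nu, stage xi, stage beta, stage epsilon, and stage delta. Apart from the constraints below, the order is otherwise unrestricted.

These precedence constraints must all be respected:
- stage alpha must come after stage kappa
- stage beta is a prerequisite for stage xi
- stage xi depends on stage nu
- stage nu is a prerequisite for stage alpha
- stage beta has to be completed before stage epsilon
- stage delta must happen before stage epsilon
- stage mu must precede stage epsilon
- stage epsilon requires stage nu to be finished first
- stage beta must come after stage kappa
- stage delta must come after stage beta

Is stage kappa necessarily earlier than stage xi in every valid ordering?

There is a constraint chain stage kappa → stage beta → stage xi.
Hence stage kappa necessarily comes before stage xi.

Yes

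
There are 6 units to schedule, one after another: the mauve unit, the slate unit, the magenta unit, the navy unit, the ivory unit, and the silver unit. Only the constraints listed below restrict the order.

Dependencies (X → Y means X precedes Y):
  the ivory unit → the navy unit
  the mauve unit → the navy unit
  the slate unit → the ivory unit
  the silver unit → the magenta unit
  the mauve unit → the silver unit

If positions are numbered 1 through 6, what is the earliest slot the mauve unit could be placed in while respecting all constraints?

1

No constraint forces any other unit before the mauve unit, so it can be placed first.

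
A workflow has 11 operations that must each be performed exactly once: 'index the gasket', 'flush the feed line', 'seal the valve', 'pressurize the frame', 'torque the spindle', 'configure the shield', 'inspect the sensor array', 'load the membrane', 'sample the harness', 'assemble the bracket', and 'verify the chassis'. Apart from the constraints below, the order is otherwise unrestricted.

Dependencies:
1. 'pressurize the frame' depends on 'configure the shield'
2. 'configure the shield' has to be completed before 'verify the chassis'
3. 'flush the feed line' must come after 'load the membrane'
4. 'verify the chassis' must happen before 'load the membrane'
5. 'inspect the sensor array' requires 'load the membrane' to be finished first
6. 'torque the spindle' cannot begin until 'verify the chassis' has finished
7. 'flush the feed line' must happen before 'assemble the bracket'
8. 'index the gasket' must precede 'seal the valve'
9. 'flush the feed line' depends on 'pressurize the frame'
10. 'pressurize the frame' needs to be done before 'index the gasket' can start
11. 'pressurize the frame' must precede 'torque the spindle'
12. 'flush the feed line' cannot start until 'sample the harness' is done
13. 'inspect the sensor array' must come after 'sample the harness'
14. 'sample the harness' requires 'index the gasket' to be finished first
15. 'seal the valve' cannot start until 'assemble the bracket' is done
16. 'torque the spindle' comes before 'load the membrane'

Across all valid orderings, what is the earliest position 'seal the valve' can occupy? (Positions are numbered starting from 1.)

The operations that are forced before 'seal the valve', directly or transitively, are 'index the gasket', 'flush the feed line', 'pressurize the frame', 'torque the spindle', 'configure the shield', 'load the membrane', 'sample the harness', 'assemble the bracket', 'verify the chassis'. That's 9 operations.
So at minimum 9 operations come before 'seal the valve', putting 'seal the valve' no earlier than position 10. That position is achievable by scheduling exactly those predecessors first.

10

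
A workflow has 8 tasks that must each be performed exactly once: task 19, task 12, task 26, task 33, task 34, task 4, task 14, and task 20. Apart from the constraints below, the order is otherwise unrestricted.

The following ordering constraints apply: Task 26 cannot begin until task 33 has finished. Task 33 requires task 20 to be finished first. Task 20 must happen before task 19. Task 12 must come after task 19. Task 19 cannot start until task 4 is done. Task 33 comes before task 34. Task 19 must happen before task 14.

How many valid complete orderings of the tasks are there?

220

2 tasks have no prerequisites (task 4, task 20), so any of them could come first.
Enumerating by repeatedly choosing an available task (one whose prerequisites are all placed) gives 220 distinct complete orderings.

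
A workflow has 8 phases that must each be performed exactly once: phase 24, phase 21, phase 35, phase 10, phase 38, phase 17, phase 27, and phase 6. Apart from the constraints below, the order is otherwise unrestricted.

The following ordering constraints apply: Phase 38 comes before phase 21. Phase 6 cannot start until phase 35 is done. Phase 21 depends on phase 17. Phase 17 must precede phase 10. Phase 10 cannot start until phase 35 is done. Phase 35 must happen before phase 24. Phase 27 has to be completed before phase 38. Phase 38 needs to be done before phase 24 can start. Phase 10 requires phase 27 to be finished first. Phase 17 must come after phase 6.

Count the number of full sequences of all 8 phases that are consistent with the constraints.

86

The phases with no prerequisites are phase 35, phase 27; any of them can be placed first.
Counting all ways to extend the partial order to a total order gives 86.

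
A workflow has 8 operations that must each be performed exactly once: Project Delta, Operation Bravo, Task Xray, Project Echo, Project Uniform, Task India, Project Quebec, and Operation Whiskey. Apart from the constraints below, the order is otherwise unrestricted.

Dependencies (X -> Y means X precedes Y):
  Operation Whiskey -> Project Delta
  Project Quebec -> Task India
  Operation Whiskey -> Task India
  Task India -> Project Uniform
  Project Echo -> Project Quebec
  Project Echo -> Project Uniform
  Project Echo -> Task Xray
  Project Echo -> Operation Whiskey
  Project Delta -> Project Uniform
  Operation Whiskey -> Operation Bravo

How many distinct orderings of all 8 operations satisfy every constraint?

Project Echo is the only operation with nothing required before it, so every ordering starts there.
Systematically extending each partial ordering one operation at a time and counting, there are 161 complete orderings.

161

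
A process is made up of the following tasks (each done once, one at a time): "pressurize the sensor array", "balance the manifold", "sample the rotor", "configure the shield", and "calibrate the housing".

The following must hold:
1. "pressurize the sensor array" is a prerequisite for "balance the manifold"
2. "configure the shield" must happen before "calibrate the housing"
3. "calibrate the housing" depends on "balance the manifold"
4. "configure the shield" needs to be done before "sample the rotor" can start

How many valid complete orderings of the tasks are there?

9

The tasks with no prerequisites are "pressurize the sensor array", "configure the shield"; any of them can be placed first.
Systematically extending each partial ordering one task at a time and counting, there are 9 complete orderings.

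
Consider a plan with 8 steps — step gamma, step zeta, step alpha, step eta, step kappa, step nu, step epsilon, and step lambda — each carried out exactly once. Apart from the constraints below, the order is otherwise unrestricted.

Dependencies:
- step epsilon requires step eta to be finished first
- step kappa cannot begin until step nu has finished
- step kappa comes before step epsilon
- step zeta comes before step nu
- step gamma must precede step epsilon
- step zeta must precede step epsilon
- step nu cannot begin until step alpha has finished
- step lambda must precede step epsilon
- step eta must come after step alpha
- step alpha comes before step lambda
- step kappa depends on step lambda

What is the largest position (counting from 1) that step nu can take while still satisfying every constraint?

The steps that are forced after step nu, directly or by a chain of constraints, are step kappa, step epsilon. That's 2 steps.
So at least 2 steps follow step nu, putting step nu no later than position 6. That position is achievable by scheduling everything else first.

6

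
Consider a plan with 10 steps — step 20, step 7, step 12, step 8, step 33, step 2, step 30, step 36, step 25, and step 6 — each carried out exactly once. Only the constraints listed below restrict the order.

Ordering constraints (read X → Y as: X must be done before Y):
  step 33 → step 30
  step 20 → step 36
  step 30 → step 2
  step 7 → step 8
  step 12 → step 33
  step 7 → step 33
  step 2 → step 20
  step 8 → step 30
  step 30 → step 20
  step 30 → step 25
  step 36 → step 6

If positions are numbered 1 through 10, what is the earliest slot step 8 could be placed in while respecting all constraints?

The only step forced before step 8 (directly or transitively) is step 7.
With 1 mandatory predecessor, the earliest step 8 can sit is position 1+1 = 2, and placing just that one first achieves it.

2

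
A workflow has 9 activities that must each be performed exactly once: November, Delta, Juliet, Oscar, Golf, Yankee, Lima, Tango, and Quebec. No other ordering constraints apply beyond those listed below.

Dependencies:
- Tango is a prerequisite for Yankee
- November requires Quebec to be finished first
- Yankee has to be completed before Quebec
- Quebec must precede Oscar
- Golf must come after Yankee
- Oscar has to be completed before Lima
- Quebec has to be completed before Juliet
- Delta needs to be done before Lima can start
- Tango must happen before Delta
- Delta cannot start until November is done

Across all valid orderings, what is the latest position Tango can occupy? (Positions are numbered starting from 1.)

1

Every activity that must follow Tango has to come after it. Tracing all chains starting from Tango, those activities are: November, Delta, Juliet, Oscar, Golf, Yankee, Lima, Quebec — 8 in total.
With 8 mandatory successors out of 9 activities total, the latest slot for Tango is 9−8 = 1, and it's reachable by doing all non-successors before Tango.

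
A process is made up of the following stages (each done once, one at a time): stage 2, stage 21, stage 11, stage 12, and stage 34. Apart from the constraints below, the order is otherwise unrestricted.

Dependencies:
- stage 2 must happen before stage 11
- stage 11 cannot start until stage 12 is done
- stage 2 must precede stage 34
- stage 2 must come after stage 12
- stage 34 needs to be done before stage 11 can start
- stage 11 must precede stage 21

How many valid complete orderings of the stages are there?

1

Only stage 12 has no prerequisites, so it must go first.
Continuing from there, at each step only one stage has all its prerequisites placed, so the ordering is fully determined — there is exactly 1.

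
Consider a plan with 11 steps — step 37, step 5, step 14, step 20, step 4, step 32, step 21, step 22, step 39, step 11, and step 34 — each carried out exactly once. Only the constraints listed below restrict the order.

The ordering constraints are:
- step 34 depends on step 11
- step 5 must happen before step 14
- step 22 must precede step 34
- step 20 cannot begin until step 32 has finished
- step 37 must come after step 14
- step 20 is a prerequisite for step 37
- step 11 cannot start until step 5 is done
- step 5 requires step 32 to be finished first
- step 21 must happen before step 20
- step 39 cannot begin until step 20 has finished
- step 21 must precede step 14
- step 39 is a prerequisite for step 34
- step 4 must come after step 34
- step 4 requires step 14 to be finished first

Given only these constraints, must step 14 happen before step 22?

No chain of constraints connects step 14 to step 22 in either direction.
There exist valid orderings with step 22 before step 14, so step 14 is not required to come first.

No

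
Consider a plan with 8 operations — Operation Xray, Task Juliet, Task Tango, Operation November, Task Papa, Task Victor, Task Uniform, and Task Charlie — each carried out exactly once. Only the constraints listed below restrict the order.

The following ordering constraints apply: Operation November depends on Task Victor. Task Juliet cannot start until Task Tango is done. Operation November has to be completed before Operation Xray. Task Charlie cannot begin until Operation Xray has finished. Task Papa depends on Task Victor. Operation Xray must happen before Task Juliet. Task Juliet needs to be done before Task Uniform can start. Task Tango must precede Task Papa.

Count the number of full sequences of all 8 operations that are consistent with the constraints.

2 operations have no prerequisites (Task Tango, Task Victor), so any of them could come first.
Counting all ways to extend the partial order to a total order gives 66.

66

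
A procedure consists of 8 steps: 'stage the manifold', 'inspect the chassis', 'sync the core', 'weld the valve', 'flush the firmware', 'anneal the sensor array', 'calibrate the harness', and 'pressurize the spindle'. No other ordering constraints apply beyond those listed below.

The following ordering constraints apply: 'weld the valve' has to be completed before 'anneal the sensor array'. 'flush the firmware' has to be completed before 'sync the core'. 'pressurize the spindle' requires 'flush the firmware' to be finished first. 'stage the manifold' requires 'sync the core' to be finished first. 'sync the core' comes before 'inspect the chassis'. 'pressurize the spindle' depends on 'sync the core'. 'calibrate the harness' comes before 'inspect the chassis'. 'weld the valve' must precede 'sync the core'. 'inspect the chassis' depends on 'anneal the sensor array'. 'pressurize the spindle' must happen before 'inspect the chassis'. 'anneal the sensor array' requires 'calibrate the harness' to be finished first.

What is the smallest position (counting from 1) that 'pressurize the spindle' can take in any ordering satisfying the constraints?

Every step that must precede 'pressurize the spindle' has to come before it. Tracing all chains that end at 'pressurize the spindle', those steps are: 'sync the core', 'weld the valve', 'flush the firmware' — 3 in total.
So at minimum 3 steps come before 'pressurize the spindle', putting 'pressurize the spindle' no earlier than position 4. That position is achievable by scheduling exactly those predecessors first.

4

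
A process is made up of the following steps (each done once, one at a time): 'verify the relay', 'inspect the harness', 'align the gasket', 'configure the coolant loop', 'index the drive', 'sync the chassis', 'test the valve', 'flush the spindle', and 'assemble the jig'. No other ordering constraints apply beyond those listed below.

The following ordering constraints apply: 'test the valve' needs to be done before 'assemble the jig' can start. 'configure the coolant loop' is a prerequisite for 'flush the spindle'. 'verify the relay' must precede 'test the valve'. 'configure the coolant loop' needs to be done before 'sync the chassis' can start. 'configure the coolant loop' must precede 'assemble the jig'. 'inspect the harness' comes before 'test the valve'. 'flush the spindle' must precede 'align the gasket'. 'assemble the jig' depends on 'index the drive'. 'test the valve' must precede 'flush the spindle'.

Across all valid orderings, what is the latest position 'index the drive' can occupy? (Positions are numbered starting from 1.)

The only step forced after 'index the drive' (directly or by a chain) is 'assemble the jig'.
With 1 mandatory successor out of 9 steps total, the latest slot for 'index the drive' is 9−1 = 8, and it's reachable by doing all non-successors before 'index the drive'.

8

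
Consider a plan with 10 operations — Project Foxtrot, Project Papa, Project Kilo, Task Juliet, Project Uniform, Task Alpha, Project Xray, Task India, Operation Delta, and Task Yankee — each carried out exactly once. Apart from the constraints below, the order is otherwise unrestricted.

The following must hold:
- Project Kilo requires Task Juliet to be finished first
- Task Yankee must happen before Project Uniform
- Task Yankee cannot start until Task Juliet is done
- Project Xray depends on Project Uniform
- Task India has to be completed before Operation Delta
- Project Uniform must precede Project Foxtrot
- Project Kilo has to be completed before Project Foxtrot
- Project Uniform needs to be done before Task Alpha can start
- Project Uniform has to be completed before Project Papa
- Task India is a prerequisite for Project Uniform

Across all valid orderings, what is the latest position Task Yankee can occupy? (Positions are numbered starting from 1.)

5

Following every chain forward from Task Yankee, the operations that must come later are Project Foxtrot, Project Papa, Project Uniform, Task Alpha, Project Xray — 5 of them.
So at least 5 operations follow Task Yankee, putting Task Yankee no later than position 5. That position is achievable by scheduling everything else first.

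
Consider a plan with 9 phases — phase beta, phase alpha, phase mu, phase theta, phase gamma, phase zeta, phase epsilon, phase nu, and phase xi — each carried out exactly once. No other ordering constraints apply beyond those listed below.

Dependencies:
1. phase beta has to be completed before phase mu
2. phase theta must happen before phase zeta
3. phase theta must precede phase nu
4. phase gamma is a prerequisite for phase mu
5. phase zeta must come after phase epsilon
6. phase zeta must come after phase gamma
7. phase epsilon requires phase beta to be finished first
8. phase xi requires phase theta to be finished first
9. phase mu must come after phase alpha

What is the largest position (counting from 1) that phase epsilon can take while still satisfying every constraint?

Following the constraints forward from phase epsilon, its only required successor is phase zeta.
So at least 1 phase follows phase epsilon, putting phase epsilon no later than position 8. That position is achievable by scheduling everything else first.

8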